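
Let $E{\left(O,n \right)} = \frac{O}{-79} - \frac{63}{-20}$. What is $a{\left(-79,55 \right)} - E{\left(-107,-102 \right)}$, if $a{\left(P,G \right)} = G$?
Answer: $\frac{79783}{1580} \approx 50.496$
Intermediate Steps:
$E{\left(O,n \right)} = \frac{63}{20} - \frac{O}{79}$ ($E{\left(O,n \right)} = O \left(- \frac{1}{79}\right) - - \frac{63}{20} = - \frac{O}{79} + \frac{63}{20} = \frac{63}{20} - \frac{O}{79}$)
$a{\left(-79,55 \right)} - E{\left(-107,-102 \right)} = 55 - \left(\frac{63}{20} - - \frac{107}{79}\right) = 55 - \left(\frac{63}{20} + \frac{107}{79}\right) = 55 - \frac{7117}{1580} = \frac{79783}{1580}$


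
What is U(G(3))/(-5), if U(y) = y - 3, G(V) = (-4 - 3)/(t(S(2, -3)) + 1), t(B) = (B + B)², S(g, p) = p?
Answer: 118/185 ≈ 0.63784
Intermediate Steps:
t(B) = 4*B² (t(B) = (2*B)² = 4*B²)
G(V) = -7/37 (G(V) = (-4 - 3)/(4*(-3)² + 1) = -7/(4*9 + 1) = -7/(36 + 1) = -7/37)
U(y) = -3 + y
U(G(3))/(-5) = (-3 - 7/37)/(-5) = -⅕*(-118/37) = 118/185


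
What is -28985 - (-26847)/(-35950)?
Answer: -1042037597/35950 ≈ -28986.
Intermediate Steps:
-28985 - (-26847)/(-35950) = -28985 - (-26847)*(-1)/35950 = -28985 - 1*26847/35950 = -28985 - 26847/35950 = -1042037597/35950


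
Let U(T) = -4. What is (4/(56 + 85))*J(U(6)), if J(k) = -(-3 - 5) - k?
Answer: 16/47 ≈ 0.34043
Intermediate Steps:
J(k) = 8 - k (J(k) = -1*(-8) - k = 8 - k)
(4/(56 + 85))*J(U(6)) = (4/(56 + 85))*(8 - 1*(-4)) = (4/141)*(8 + 4) = ((1/141)*4)*12 = (4/141)*12 = 16/47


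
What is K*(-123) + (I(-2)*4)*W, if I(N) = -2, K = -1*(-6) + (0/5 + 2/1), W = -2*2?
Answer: -952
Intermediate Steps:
W = -4
K = 8 (K = 6 + (0*(⅕) + 2*1) = 6 + (0 + 2) = 6 + 2 = 8)
K*(-123) + (I(-2)*4)*W = 8*(-123) - 2*4*(-4) = -984 - 8*(-4) = -984 + 32 = -952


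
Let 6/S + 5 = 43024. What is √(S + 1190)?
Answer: 2*√550563786926/43019 ≈ 34.496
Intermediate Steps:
S = 6/43019 (S = 6/(-5 + 43024) = 6/43019 ≈ 0.00013947)
√(S + 1190) = √(6/43019 + 1190) = √(51192616/43019) = 2*√550563786926/43019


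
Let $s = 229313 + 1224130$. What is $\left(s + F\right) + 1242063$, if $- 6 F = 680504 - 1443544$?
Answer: $\frac{8468038}{3} \approx 2.8227 \cdot 10^{6}$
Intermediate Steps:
$s = 1453443$
$F = \frac{381520}{3}$ ($F = - \frac{680504 - 1443544}{6} = \left(- \frac{1}{6}\right) \left(-763040\right) = \frac{381520}{3} \approx 1.2717 \cdot 10^{5}$)
$\left(s + F\right) + 1242063 = \left(1453443 + \frac{381520}{3}\right) + 1242063 = \frac{4741849}{3} + 1242063 = \frac{8468038}{3}$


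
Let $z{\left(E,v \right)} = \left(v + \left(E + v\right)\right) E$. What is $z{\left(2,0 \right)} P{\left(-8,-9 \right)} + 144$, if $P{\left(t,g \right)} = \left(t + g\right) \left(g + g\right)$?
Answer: $1368$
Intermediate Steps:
$z{\left(E,v \right)} = E \left(E + 2 v\right)$ ($z{\left(E,v \right)} = \left(E + 2 v\right) E = E \left(E + 2 v\right)$)
$P{\left(t,g \right)} = 2 g \left(g + t\right)$ ($P{\left(t,g \right)} = \left(g + t\right) 2 g = 2 g \left(g + t\right)$)
$z{\left(2,0 \right)} P{\left(-8,-9 \right)} + 144 = 2 \left(2 + 2 \cdot 0\right) 2 \left(-9\right) \left(-9 - 8\right) + 144 = 2 \left(2 + 0\right) 2 \left(-9\right) \left(-17\right) + 144 = 2 \cdot 2 \cdot 306 + 144 = 4 \cdot 306 + 144 = 1224 + 144 = 1368$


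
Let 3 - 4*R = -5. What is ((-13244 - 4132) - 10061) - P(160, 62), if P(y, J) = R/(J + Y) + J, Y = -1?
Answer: -1677441/61 ≈ -27499.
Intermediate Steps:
R = 2 (R = ¾ - ¼*(-5) = ¾ + 5/4 = 2)
P(y, J) = J + 2/(-1 + J) (P(y, J) = 2/(J - 1) + J = 2/(-1 + J) + J = J + 2/(-1 + J))
((-13244 - 4132) - 10061) - P(160, 62) = ((-13244 - 4132) - 10061) - (2 + 62² - 1*62)/(-1 + 62) = (-17376 - 10061) - (2 + 3844 - 62)/61 = -27437 - 3784/61 = -1677441/61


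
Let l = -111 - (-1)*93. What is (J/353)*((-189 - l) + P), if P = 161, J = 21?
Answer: -210/353 ≈ -0.59490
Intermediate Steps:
l = -18 (l = -111 - 1*(-93) = -111 + 93 = -18)
(J/353)*((-189 - l) + P) = (21/353)*((-189 - 1*(-18)) + 161) = (21*(1/353))*((-189 + 18) + 161) = 21*(-171 + 161)/353 = (21/353)*(-10) = -210/353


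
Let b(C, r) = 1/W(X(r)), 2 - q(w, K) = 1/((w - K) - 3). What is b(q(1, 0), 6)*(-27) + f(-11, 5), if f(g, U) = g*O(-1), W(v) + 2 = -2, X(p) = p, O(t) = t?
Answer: 71/4 ≈ 17.750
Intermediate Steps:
W(v) = -4 (W(v) = -2 - 2 = -4)
q(w, K) = 2 - 1/(-3 + w - K) (q(w, K) = 2 - 1/((w - K) - 3) = 2 - 1/(-3 + w - K))
f(g, U) = -g (f(g, U) = g*(-1) = -g)
b(C, r) = -¼ (b(C, r) = 1/(-4) = -¼)
b(q(1, 0), 6)*(-27) + f(-11, 5) = -¼*(-27) - 1*(-11) = 27/4 + 11 = 71/4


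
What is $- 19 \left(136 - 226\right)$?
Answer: $1710$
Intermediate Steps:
$- 19 \left(136 - 226\right) = \left(-19\right) \left(-90\right) = 1710$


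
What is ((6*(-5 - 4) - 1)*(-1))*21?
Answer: 1155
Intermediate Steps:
((6*(-5 - 4) - 1)*(-1))*21 = ((6*(-9) - 1)*(-1))*21 = ((-54 - 1)*(-1))*21 = -55*(-1)*21 = 55*21 = 1155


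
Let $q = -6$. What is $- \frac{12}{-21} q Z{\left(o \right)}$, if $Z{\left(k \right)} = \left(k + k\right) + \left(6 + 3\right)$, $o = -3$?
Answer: $- \frac{72}{7} \approx -10.286$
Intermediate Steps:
$Z{\left(k \right)} = 9 + 2 k$ ($Z{\left(k \right)} = 2 k + 9 = 9 + 2 k$)
$- \frac{12}{-21} q Z{\left(o \right)} = - \frac{12}{-21} \left(-6\right) \left(9 + 2 \left(-3\right)\right) = \left(-12\right) \left(- \frac{1}{21}\right) \left(-6\right) \left(9 - 6\right) = \frac{4}{7} \left(-6\right) 3 = \left(- \frac{24}{7}\right) 3 = - \frac{72}{7}$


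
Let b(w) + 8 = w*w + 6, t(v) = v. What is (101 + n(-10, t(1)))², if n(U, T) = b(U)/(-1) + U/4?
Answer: ¼ ≈ 0.25000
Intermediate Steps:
b(w) = -2 + w² (b(w) = -8 + (w*w + 6) = -8 + (w² + 6) = -8 + (6 + w²) = -2 + w²)
n(U, T) = 2 - U² + U/4 (n(U, T) = (-2 + U²)/(-1) + U/4 = (-2 + U²)*(-1) + U*(¼) = (2 - U²) + U/4 = 2 - U² + U/4)
(101 + n(-10, t(1)))² = (101 + (2 - 1*(-10)² + (¼)*(-10)))² = (101 + (2 - 1*100 - 5/2))² = (101 + (2 - 100 - 5/2))² = (101 - 201/2)² = (½)² = ¼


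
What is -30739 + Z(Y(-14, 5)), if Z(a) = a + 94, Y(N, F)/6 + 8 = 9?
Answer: -30639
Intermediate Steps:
Y(N, F) = 6 (Y(N, F) = -48 + 6*9 = -48 + 54 = 6)
Z(a) = 94 + a
-30739 + Z(Y(-14, 5)) = -30739 + (94 + 6) = -30739 + 100 = -30639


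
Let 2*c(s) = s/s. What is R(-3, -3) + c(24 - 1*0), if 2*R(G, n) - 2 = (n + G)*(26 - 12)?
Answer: -81/2 ≈ -40.500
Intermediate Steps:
R(G, n) = 1 + 7*G + 7*n (R(G, n) = 1 + ((n + G)*(26 - 12))/2 = 1 + ((G + n)*14)/2 = 1 + (14*G + 14*n)/2 = 1 + (7*G + 7*n) = 1 + 7*G + 7*n)
c(s) = 1/2 (c(s) = (s/s)/2 = (1/2)*1 = 1/2)
R(-3, -3) + c(24 - 1*0) = (1 + 7*(-3) + 7*(-3)) + 1/2 = (1 - 21 - 21) + 1/2 = -41 + 1/2 = -81/2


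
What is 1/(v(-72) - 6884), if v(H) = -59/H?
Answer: -72/495589 ≈ -0.00014528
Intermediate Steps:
1/(v(-72) - 6884) = 1/(-59/(-72) - 6884) = 1/(-59*(-1/72) - 6884) = 1/(59/72 - 6884) = 1/(-495589/72) = -72/495589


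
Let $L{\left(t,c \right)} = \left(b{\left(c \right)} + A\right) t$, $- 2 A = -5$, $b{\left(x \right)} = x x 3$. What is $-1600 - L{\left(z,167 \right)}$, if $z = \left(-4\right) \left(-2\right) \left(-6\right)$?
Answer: $4014536$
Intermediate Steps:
$b{\left(x \right)} = 3 x^{2}$ ($b{\left(x \right)} = x^{2} \cdot 3 = 3 x^{2}$)
$A = \frac{5}{2}$ ($A = \left(- \frac{1}{2}\right) \left(-5\right) = \frac{5}{2} \approx 2.5$)
$z = -48$ ($z = 8 \left(-6\right) = -48$)
$L{\left(t,c \right)} = t \left(\frac{5}{2} + 3 c^{2}\right)$ ($L{\left(t,c \right)} = \left(3 c^{2} + \frac{5}{2}\right) t = \left(\frac{5}{2} + 3 c^{2}\right) t = t \left(\frac{5}{2} + 3 c^{2}\right)$)
$-1600 - L{\left(z,167 \right)} = -1600 - \frac{1}{2} \left(-48\right) \left(5 + 6 \cdot 167^{2}\right) = -1600 - \frac{1}{2} \left(-48\right) \left(5 + 6 \cdot 27889\right) = -1600 - \frac{1}{2} \left(-48\right) \left(5 + 167334\right) = -1600 - \frac{1}{2} \left(-48\right) 167339 = -1600 - -4016136 = -1600 + 4016136 = 4014536$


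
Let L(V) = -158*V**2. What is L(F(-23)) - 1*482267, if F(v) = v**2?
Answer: -44697145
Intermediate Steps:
L(F(-23)) - 1*482267 = -158*((-23)**2)**2 - 1*482267 = -158*529**2 - 482267 = -158*279841 - 482267 = -44214878 - 482267 = -44697145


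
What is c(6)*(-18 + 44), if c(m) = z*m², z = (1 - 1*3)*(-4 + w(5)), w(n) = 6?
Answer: -3744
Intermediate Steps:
z = -4 (z = (1 - 1*3)*(-4 + 6) = (1 - 3)*2 = -2*2 = -4)
c(m) = -4*m²
c(6)*(-18 + 44) = (-4*6²)*(-18 + 44) = -4*36*26 = -144*26 = -3744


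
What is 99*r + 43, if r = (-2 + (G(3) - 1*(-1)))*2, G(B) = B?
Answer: 439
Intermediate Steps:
r = 4 (r = (-2 + (3 - 1*(-1)))*2 = (-2 + (3 + 1))*2 = (-2 + 4)*2 = 2*2 = 4)
99*r + 43 = 99*4 + 43 = 396 + 43 = 439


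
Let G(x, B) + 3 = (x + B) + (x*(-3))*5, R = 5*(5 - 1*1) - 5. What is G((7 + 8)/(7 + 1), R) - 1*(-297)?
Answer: 1131/4 ≈ 282.75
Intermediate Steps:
R = 15 (R = 5*(5 - 1) - 5 = 5*4 - 5 = 20 - 5 = 15)
G(x, B) = -3 + B - 14*x (G(x, B) = -3 + ((x + B) + (x*(-3))*5) = -3 + ((B + x) - 3*x*5) = -3 + ((B + x) - 15*x) = -3 + (B - 14*x) = -3 + B - 14*x)
G((7 + 8)/(7 + 1), R) - 1*(-297) = (-3 + 15 - 14*(7 + 8)/(7 + 1)) - 1*(-297) = (-3 + 15 - 210/8) + 297 = (-3 + 15 - 14*15/8) + 297 = (-3 + 15 - 105/4) + 297 = -57/4 + 297 = 1131/4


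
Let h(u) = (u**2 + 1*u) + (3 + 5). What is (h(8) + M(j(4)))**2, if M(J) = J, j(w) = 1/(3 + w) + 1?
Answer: 322624/49 ≈ 6584.2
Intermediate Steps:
j(w) = 1 + 1/(3 + w)
h(u) = 8 + u + u**2 (h(u) = (u**2 + u) + 8 = (u + u**2) + 8 = 8 + u + u**2)
(h(8) + M(j(4)))**2 = ((8 + 8 + 8**2) + (4 + 4)/(3 + 4))**2 = ((8 + 8 + 64) + 8/7)**2 = (80 + (1/7)*8)**2 = (80 + 8/7)**2 = (568/7)**2 = 322624/49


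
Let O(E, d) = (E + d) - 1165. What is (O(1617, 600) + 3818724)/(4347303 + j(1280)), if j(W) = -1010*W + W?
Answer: 3819776/3055783 ≈ 1.2500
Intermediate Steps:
O(E, d) = -1165 + E + d
j(W) = -1009*W
(O(1617, 600) + 3818724)/(4347303 + j(1280)) = ((-1165 + 1617 + 600) + 3818724)/(4347303 - 1009*1280) = (1052 + 3818724)/(4347303 - 1291520) = 3819776/3055783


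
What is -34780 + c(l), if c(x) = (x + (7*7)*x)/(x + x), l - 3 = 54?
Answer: -34755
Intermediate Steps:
l = 57 (l = 3 + 54 = 57)
c(x) = 25 (c(x) = (x + 49*x)/((2*x)) = (50*x)*(1/(2*x)) = 25)
-34780 + c(l) = -34780 + 25 = -34755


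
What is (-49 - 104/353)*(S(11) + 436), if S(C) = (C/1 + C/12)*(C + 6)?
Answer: -133343863/4236 ≈ -31479.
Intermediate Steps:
S(C) = 13*C*(6 + C)/12 (S(C) = (C*1 + C*(1/12))*(6 + C) = (C + C/12)*(6 + C) = (13*C/12)*(6 + C) = 13*C*(6 + C)/12)
(-49 - 104/353)*(S(11) + 436) = (-49 - 104/353)*((13/12)*11*(6 + 11) + 436) = (-49 - 104*1/353)*((13/12)*11*17 + 436) = (-49 - 104/353)*(2431/12 + 436) = -17401/353*7663/12 = -133343863/4236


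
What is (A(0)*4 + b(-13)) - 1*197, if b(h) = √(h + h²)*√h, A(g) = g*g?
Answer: -197 + 26*I*√3 ≈ -197.0 + 45.033*I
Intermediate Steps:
A(g) = g²
b(h) = √h*√(h + h²)
(A(0)*4 + b(-13)) - 1*197 = (0²*4 + √(-13)*√(-13*(1 - 13))) - 1*197 = (0*4 + (I*√13)*√(-13*(-12))) - 197 = (0 + (I*√13)*√156) - 197 = (0 + (I*√13)*(2*√39)) - 197 = (0 + 26*I*√3) - 197 = 26*I*√3 - 197 = -197 + 26*I*√3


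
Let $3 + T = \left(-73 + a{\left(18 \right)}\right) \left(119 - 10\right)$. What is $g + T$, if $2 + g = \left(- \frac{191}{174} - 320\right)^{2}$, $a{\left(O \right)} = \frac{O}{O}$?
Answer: $\frac{2883811213}{30276} \approx 95251.0$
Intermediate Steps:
$a{\left(O \right)} = 1$
$g = \frac{3121508089}{30276}$ ($g = -2 + \left(- \frac{191}{174} - 320\right)^{2} = -2 + \left(- \frac{55871}{174}\right)^{2} = -2 + \frac{3121568641}{30276} = \frac{3121508089}{30276} \approx 1.031 \cdot 10^{5}$)
$T = -7851$ ($T = -3 + \left(-73 + 1\right) \left(119 - 10\right) = -3 - 7848 = -7851$)
$g + T = \frac{3121508089}{30276} - 7851 = \frac{2883811213}{30276}$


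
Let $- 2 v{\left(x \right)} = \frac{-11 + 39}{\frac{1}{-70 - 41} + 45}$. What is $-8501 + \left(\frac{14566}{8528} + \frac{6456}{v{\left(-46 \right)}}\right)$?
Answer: $- \frac{32299205695}{1104376} \approx -29247.0$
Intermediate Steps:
$v{\left(x \right)} = - \frac{777}{2497}$ ($v{\left(x \right)} = - \frac{\left(-11 + 39\right) \frac{1}{\frac{1}{-70 - 41} + 45}}{2} = - \frac{28 \frac{1}{\frac{1}{-111} + 45}}{2} = - \frac{28 \frac{1}{- \frac{1}{111} + 45}}{2} = - \frac{28 \frac{1}{\frac{4994}{111}}}{2} = - \frac{28 \cdot \frac{111}{4994}}{2} = \left(- \frac{1}{2}\right) \frac{1554}{2497} = - \frac{777}{2497}$)
$-8501 + \left(\frac{14566}{8528} + \frac{6456}{v{\left(-46 \right)}}\right) = -8501 + \left(\frac{14566}{8528} + \frac{6456}{- \frac{777}{2497}}\right) = -8501 + \left(14566 \cdot \frac{1}{8528} + 6456 \left(- \frac{2497}{777}\right)\right) = -8501 + \left(\frac{7283}{4264} - \frac{5373544}{259}\right) = -8501 - \frac{22910905319}{1104376} = - \frac{32299205695}{1104376}$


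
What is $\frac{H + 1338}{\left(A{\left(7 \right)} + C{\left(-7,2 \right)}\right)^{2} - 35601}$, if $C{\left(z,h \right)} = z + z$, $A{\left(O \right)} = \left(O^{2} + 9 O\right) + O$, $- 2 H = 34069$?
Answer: $\frac{31393}{49152} \approx 0.63869$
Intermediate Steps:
$H = - \frac{34069}{2}$ ($H = \left(- \frac{1}{2}\right) 34069 = - \frac{34069}{2} \approx -17035.0$)
$A{\left(O \right)} = O^{2} + 10 O$
$C{\left(z,h \right)} = 2 z$
$\frac{H + 1338}{\left(A{\left(7 \right)} + C{\left(-7,2 \right)}\right)^{2} - 35601} = \frac{- \frac{34069}{2} + 1338}{\left(7 \left(10 + 7\right) + 2 \left(-7\right)\right)^{2} - 35601} = - \frac{31393}{2 \left(\left(7 \cdot 17 - 14\right)^{2} - 35601\right)} = - \frac{31393}{2 \left(\left(119 - 14\right)^{2} - 35601\right)} = - \frac{31393}{2 \left(105^{2} - 35601\right)} = - \frac{31393}{2 \left(11025 - 35601\right)} = - \frac{31393}{2 \left(-24576\right)} = \left(- \frac{31393}{2}\right) \left(- \frac{1}{24576}\right) = \frac{31393}{49152}$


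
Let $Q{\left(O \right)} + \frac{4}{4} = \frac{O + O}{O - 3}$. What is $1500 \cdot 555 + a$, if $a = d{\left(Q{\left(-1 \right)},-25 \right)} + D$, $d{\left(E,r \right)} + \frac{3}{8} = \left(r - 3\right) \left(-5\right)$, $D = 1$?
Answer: $\frac{6661125}{8} \approx 8.3264 \cdot 10^{5}$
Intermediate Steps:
$Q{\left(O \right)} = -1 + \frac{2 O}{-3 + O}$ ($Q{\left(O \right)} = -1 + \frac{O + O}{O - 3} = -1 + \frac{2 O}{-3 + O}$)
$d{\left(E,r \right)} = \frac{117}{8} - 5 r$ ($d{\left(E,r \right)} = - \frac{3}{8} + \left(r - 3\right) \left(-5\right) = - \frac{3}{8} + \left(-3 + r\right) \left(-5\right) = - \frac{3}{8} - \left(-15 + 5 r\right) = \frac{117}{8} - 5 r$)
$a = \frac{1125}{8}$ ($a = \left(\frac{117}{8} - -125\right) + 1 = \left(\frac{117}{8} + 125\right) + 1 = \frac{1117}{8} + 1 = \frac{1125}{8} \approx 140.63$)
$1500 \cdot 555 + a = 1500 \cdot 555 + \frac{1125}{8} = 832500 + \frac{1125}{8} = \frac{6661125}{8}$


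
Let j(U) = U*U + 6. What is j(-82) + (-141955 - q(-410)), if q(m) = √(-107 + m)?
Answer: -135225 - I*√517 ≈ -1.3523e+5 - 22.738*I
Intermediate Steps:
j(U) = 6 + U² (j(U) = U² + 6 = 6 + U²)
j(-82) + (-141955 - q(-410)) = (6 + (-82)²) + (-141955 - √(-107 - 410)) = (6 + 6724) + (-141955 - √(-517)) = 6730 + (-141955 - I*√517) = -135225 - I*√517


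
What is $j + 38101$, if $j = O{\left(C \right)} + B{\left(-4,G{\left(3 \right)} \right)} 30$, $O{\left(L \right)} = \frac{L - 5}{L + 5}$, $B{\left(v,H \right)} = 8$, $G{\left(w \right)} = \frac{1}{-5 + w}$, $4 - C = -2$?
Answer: $\frac{421752}{11} \approx 38341.0$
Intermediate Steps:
$C = 6$ ($C = 4 - -2 = 4 + 2 = 6$)
$O{\left(L \right)} = \frac{-5 + L}{5 + L}$
$j = \frac{2641}{11}$ ($j = \frac{-5 + 6}{5 + 6} + 8 \cdot 30 = \frac{1}{11} \cdot 1 + 240 = \frac{1}{11} + 240 = \frac{2641}{11} \approx 240.09$)
$j + 38101 = \frac{2641}{11} + 38101 = \frac{421752}{11}$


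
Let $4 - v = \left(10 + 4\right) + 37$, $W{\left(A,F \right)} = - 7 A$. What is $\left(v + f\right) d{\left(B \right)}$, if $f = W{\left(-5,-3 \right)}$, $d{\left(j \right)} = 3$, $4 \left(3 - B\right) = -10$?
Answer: $-36$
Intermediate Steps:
$B = \frac{11}{2}$ ($B = 3 - - \frac{5}{2} = 3 + \frac{5}{2} = \frac{11}{2} \approx 5.5$)
$v = -47$ ($v = 4 - \left(\left(10 + 4\right) + 37\right) = 4 - \left(14 + 37\right) = 4 - 51 = -47$)
$f = 35$ ($f = \left(-7\right) \left(-5\right) = 35$)
$\left(v + f\right) d{\left(B \right)} = \left(-47 + 35\right) 3 = \left(-12\right) 3 = -36$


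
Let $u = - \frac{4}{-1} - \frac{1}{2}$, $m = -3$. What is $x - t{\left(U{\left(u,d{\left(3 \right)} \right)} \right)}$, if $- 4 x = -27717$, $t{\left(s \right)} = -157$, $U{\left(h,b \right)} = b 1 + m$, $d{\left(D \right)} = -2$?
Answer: $\frac{28345}{4} \approx 7086.3$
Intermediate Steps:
$u = \frac{7}{2}$ ($u = \left(-4\right) \left(-1\right) - \frac{1}{2} = 4 - \frac{1}{2} = \frac{7}{2} \approx 3.5$)
$U{\left(h,b \right)} = -3 + b$ ($U{\left(h,b \right)} = b 1 - 3 = b - 3 = -3 + b$)
$x = \frac{27717}{4}$ ($x = \left(- \frac{1}{4}\right) \left(-27717\right) = \frac{27717}{4} \approx 6929.3$)
$x - t{\left(U{\left(u,d{\left(3 \right)} \right)} \right)} = \frac{27717}{4} - -157 = \frac{27717}{4} + 157 = \frac{28345}{4}$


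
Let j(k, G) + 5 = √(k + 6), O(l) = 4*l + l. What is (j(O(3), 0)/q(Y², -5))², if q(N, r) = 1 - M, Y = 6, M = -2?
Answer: (5 - √21)²/9 ≈ 0.019360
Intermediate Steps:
O(l) = 5*l
j(k, G) = -5 + √(6 + k) (j(k, G) = -5 + √(k + 6) = -5 + √(6 + k))
q(N, r) = 3 (q(N, r) = 1 - 1*(-2) = 1 + 2 = 3)
(j(O(3), 0)/q(Y², -5))² = ((-5 + √(6 + 5*3))/3)² = ((-5 + √(6 + 15))*(⅓))² = ((-5 + √21)*(⅓))² = (-5/3 + √21/3)²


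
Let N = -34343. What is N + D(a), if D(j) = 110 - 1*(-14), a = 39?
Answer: -34219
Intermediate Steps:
D(j) = 124 (D(j) = 110 + 14 = 124)
N + D(a) = -34343 + 124 = -34219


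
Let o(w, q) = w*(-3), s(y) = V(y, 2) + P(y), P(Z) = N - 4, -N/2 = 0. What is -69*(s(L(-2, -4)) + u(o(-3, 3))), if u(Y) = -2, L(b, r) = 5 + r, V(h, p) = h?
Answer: 345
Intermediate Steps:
N = 0 (N = -2*0 = 0)
P(Z) = -4 (P(Z) = 0 - 4 = -4)
s(y) = -4 + y (s(y) = y - 4 = -4 + y)
o(w, q) = -3*w
-69*(s(L(-2, -4)) + u(o(-3, 3))) = -69*((-4 + (5 - 4)) - 2) = -69*((-4 + 1) - 2) = -69*(-3 - 2) = -69*(-5) = 345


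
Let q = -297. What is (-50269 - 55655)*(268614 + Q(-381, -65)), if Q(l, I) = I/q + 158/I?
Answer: -14083955345404/495 ≈ -2.8452e+10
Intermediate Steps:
Q(l, I) = 158/I - I/297 (Q(l, I) = I/(-297) + 158/I = I*(-1/297) + 158/I = -I/297 + 158/I = 158/I - I/297)
(-50269 - 55655)*(268614 + Q(-381, -65)) = (-50269 - 55655)*(268614 + (158/(-65) - 1/297*(-65))) = -105924*(268614 + (158*(-1/65) + 65/297)) = -105924*(268614 + (-158/65 + 65/297)) = -105924*(268614 - 42701/19305) = -105924*5185550569/19305 = -14083955345404/495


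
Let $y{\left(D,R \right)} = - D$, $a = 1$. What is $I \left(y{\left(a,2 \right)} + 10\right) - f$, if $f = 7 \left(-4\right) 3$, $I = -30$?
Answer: $-186$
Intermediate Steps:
$f = -84$ ($f = \left(-28\right) 3 = -84$)
$I \left(y{\left(a,2 \right)} + 10\right) - f = - 30 \left(\left(-1\right) 1 + 10\right) - -84 = - 30 \left(-1 + 10\right) + 84 = \left(-30\right) 9 + 84 = -270 + 84 = -186$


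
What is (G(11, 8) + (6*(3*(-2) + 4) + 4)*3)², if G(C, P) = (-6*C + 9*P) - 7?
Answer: 625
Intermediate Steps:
G(C, P) = -7 - 6*C + 9*P
(G(11, 8) + (6*(3*(-2) + 4) + 4)*3)² = ((-7 - 6*11 + 9*8) + (6*(3*(-2) + 4) + 4)*3)² = ((-7 - 66 + 72) + (6*(-6 + 4) + 4)*3)² = (-1 + (6*(-2) + 4)*3)² = (-1 + (-12 + 4)*3)² = (-1 - 8*3)² = (-1 - 24)² = (-25)² = 625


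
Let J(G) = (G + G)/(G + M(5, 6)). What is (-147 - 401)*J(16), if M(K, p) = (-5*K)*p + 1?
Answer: 17536/133 ≈ 131.85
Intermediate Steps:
M(K, p) = 1 - 5*K*p (M(K, p) = -5*K*p + 1 = 1 - 5*K*p)
J(G) = 2*G/(-149 + G) (J(G) = (G + G)/(G + (1 - 5*5*6)) = (2*G)/(G + (1 - 150)) = (2*G)/(G - 149) = (2*G)/(-149 + G) = 2*G/(-149 + G))
(-147 - 401)*J(16) = (-147 - 401)*(2*16/(-149 + 16)) = -1096*16/(-133) = -1096*16*(-1)/133 = -548*(-32/133) = 17536/133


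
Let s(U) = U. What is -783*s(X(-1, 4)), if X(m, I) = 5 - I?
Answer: -783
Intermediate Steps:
-783*s(X(-1, 4)) = -783*(5 - 1*4) = -783*(5 - 4) = -783*1 = -783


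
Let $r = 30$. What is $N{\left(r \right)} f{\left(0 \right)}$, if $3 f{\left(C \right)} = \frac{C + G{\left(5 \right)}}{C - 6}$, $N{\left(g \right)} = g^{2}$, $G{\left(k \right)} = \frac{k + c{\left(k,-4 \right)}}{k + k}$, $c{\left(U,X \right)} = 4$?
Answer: $-45$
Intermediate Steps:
$G{\left(k \right)} = \frac{4 + k}{2 k}$ ($G{\left(k \right)} = \frac{k + 4}{k + k} = \frac{4 + k}{2 k}$)
$f{\left(C \right)} = \frac{\frac{9}{10} + C}{3 \left(-6 + C\right)}$ ($f{\left(C \right)} = \frac{\left(C + \frac{4 + 5}{2 \cdot 5}\right) \frac{1}{C - 6}}{3} = \frac{\left(C + \frac{1}{2} \cdot \frac{1}{5} \cdot 9\right) \frac{1}{-6 + C}}{3} = \frac{\left(C + \frac{9}{10}\right) \frac{1}{-6 + C}}{3} = \frac{\left(\frac{9}{10} + C\right) \frac{1}{-6 + C}}{3} = \frac{\frac{1}{-6 + C} \left(\frac{9}{10} + C\right)}{3} = \frac{\frac{9}{10} + C}{3 \left(-6 + C\right)}$)
$N{\left(r \right)} f{\left(0 \right)} = 30^{2} \frac{9 + 10 \cdot 0}{30 \left(-6 + 0\right)} = 900 \frac{9 + 0}{30 \left(-6\right)} = 900 \cdot \frac{1}{30} \left(- \frac{1}{6}\right) 9 = 900 \left(- \frac{1}{20}\right) = -45$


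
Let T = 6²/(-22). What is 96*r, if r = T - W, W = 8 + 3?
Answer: -13344/11 ≈ -1213.1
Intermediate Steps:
W = 11
T = -18/11 (T = 36*(-1/22) = -18/11 ≈ -1.6364)
r = -139/11 (r = -18/11 - 1*11 = -18/11 - 11 = -139/11 ≈ -12.636)
96*r = 96*(-139/11) = -13344/11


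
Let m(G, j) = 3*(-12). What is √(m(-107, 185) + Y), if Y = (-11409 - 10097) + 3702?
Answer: 4*I*√1115 ≈ 133.57*I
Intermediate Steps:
m(G, j) = -36
Y = -17804 (Y = -21506 + 3702 = -17804)
√(m(-107, 185) + Y) = √(-36 - 17804) = √(-17840) = 4*I*√1115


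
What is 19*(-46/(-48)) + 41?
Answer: 1421/24 ≈ 59.208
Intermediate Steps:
19*(-46/(-48)) + 41 = 19*(-46*(-1/48)) + 41 = 19*(23/24) + 41 = 437/24 + 41 = 1421/24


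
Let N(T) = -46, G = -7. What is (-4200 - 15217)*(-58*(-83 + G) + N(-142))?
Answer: -100463558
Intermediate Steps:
(-4200 - 15217)*(-58*(-83 + G) + N(-142)) = (-4200 - 15217)*(-58*(-83 - 7) - 46) = -19417*(-58*(-90) - 46) = -19417*(5220 - 46) = -19417*5174 = -100463558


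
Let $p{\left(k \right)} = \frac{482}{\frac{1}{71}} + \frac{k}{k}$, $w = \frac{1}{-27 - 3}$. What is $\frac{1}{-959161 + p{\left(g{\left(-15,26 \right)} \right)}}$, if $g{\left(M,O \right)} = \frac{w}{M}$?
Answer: $- \frac{1}{924938} \approx -1.0812 \cdot 10^{-6}$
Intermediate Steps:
$w = - \frac{1}{30}$ ($w = \frac{1}{-30} = - \frac{1}{30} \approx -0.033333$)
$g{\left(M,O \right)} = - \frac{1}{30 M}$
$p{\left(k \right)} = 34223$ ($p{\left(k \right)} = 482 \frac{1}{\frac{1}{71}} + 1 = 482 \cdot 71 + 1 = 34222 + 1 = 34223$)
$\frac{1}{-959161 + p{\left(g{\left(-15,26 \right)} \right)}} = \frac{1}{-959161 + 34223} = \frac{1}{-924938} = - \frac{1}{924938}$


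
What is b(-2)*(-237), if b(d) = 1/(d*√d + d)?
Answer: 79/2 - 79*I*√2/2 ≈ 39.5 - 55.861*I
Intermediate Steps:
b(d) = 1/(d + d^(3/2)) (b(d) = 1/(d^(3/2) + d) = 1/(d + d^(3/2)))
b(-2)*(-237) = -237/(-2 + (-2)^(3/2)) = -237/(-2 - 2*I*√2)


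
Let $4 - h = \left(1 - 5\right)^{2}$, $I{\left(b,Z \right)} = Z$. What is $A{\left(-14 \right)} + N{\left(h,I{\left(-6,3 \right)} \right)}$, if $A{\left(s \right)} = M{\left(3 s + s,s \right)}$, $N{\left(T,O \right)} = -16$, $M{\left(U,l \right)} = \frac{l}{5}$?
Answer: $- \frac{94}{5} \approx -18.8$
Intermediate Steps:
$M{\left(U,l \right)} = \frac{l}{5}$ ($M{\left(U,l \right)} = l \frac{1}{5} = \frac{l}{5}$)
$h = -12$ ($h = 4 - \left(1 - 5\right)^{2} = 4 - \left(-4\right)^{2} = 4 - 16 = -12$)
$A{\left(s \right)} = \frac{s}{5}$
$A{\left(-14 \right)} + N{\left(h,I{\left(-6,3 \right)} \right)} = \frac{1}{5} \left(-14\right) - 16 = - \frac{14}{5} - 16 = - \frac{94}{5}$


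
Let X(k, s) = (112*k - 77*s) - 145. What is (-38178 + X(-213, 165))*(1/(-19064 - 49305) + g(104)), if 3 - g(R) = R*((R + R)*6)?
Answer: 664486479529528/68369 ≈ 9.7191e+9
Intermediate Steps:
X(k, s) = -145 - 77*s + 112*k (X(k, s) = (-77*s + 112*k) - 145 = -145 - 77*s + 112*k)
g(R) = 3 - 12*R**2 (g(R) = 3 - R*(R + R)*6 = 3 - R*(2*R)*6 = 3 - R*12*R = 3 - 12*R**2)
(-38178 + X(-213, 165))*(1/(-19064 - 49305) + g(104)) = (-38178 + (-145 - 77*165 + 112*(-213)))*(1/(-19064 - 49305) + (3 - 12*104**2)) = (-38178 + (-145 - 12705 - 23856))*(1/(-68369) + (3 - 12*10816)) = (-38178 - 36706)*(-1/68369 + (3 - 129792)) = -74884*(-1/68369 - 129789) = -74884*(-8873544142/68369) = 664486479529528/68369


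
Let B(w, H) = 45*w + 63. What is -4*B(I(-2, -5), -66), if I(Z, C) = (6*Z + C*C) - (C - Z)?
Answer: -3132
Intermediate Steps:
I(Z, C) = C² - C + 7*Z (I(Z, C) = (6*Z + C²) + (Z - C) = (C² + 6*Z) + (Z - C) = C² - C + 7*Z)
B(w, H) = 63 + 45*w
-4*B(I(-2, -5), -66) = -4*(63 + 45*((-5)² - 1*(-5) + 7*(-2))) = -4*(63 + 45*(25 + 5 - 14)) = -4*(63 + 45*16) = -4*(63 + 720) = -4*783 = -3132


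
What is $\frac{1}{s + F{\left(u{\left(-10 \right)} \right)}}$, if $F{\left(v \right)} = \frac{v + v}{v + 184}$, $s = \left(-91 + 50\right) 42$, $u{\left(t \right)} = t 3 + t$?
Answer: $- \frac{9}{15503} \approx -0.00058053$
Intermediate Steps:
$u{\left(t \right)} = 4 t$ ($u{\left(t \right)} = 3 t + t = 4 t$)
$s = -1722$ ($s = \left(-41\right) 42 = -1722$)
$F{\left(v \right)} = \frac{2 v}{184 + v}$
$\frac{1}{s + F{\left(u{\left(-10 \right)} \right)}} = \frac{1}{-1722 + \frac{2 \cdot 4 \left(-10\right)}{184 + 4 \left(-10\right)}} = \frac{1}{-1722 + 2 \left(-40\right) \frac{1}{184 - 40}} = \frac{1}{-1722 + 2 \left(-40\right) \frac{1}{144}} = \frac{1}{-1722 - \frac{5}{9}} = \frac{1}{- \frac{15503}{9}} = - \frac{9}{15503}$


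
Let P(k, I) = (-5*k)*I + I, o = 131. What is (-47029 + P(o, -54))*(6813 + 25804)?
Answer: -382042921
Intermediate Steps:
P(k, I) = I - 5*I*k (P(k, I) = -5*I*k + I = I - 5*I*k)
(-47029 + P(o, -54))*(6813 + 25804) = (-47029 - 54*(1 - 5*131))*(6813 + 25804) = (-47029 - 54*(1 - 655))*32617 = (-47029 - 54*(-654))*32617 = (-47029 + 35316)*32617 = -11713*32617 = -382042921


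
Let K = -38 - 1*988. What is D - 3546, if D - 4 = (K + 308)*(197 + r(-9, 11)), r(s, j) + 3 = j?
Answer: -150732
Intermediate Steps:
K = -1026 (K = -38 - 988 = -1026)
r(s, j) = -3 + j
D = -147186 (D = 4 + (-1026 + 308)*(197 + (-3 + 11)) = 4 - 718*(197 + 8) = 4 - 718*205 = 4 - 147190 = -147186)
D - 3546 = -147186 - 3546 = -150732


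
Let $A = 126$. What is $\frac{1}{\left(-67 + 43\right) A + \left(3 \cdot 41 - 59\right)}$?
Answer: $- \frac{1}{2960} \approx -0.00033784$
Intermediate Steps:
$\frac{1}{\left(-67 + 43\right) A + \left(3 \cdot 41 - 59\right)} = \frac{1}{\left(-67 + 43\right) 126 + \left(3 \cdot 41 - 59\right)} = \frac{1}{\left(-24\right) 126 + \left(123 - 59\right)} = \frac{1}{-3024 + 64} = \frac{1}{-2960} = - \frac{1}{2960}$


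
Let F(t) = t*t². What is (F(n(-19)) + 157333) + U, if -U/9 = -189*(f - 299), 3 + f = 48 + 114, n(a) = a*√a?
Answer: -80807 + 130321*I*√19 ≈ -80807.0 + 5.6806e+5*I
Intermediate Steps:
n(a) = a^(3/2)
f = 159 (f = -3 + (48 + 114) = -3 + 162 = 159)
F(t) = t³
U = -238140 (U = -(-1701)*(159 - 299) = -(-1701)*(-140) = -9*26460 = -238140)
(F(n(-19)) + 157333) + U = (((-19)^(3/2))³ + 157333) - 238140 = ((-19*I*√19)³ + 157333) - 238140 = (130321*I*√19 + 157333) - 238140 = (157333 + 130321*I*√19) - 238140 = -80807 + 130321*I*√19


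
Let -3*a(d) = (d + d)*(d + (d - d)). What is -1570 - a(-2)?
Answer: -4702/3 ≈ -1567.3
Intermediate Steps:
a(d) = -2*d²/3 (a(d) = -(d + d)*(d + (d - d))/3 = -2*d*(d + 0)/3 = -2*d*d/3 = -2*d²/3)
-1570 - a(-2) = -1570 - (-2)*(-2)²/3 = -1570 - (-2)*4/3 = -1570 - 1*(-8/3) = -1570 + 8/3 = -4702/3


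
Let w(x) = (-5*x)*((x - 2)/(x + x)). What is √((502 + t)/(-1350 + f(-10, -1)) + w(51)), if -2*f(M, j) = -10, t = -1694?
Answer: 3*I*√97778810/2690 ≈ 11.028*I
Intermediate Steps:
f(M, j) = 5 (f(M, j) = -½*(-10) = 5)
w(x) = 5 - 5*x/2 (w(x) = (-5*x)*((-2 + x)/((2*x))) = (-5*x)*((-2 + x)*(1/(2*x))) = (-5*x)*((-2 + x)/(2*x)) = 5 - 5*x/2)
√((502 + t)/(-1350 + f(-10, -1)) + w(51)) = √((502 - 1694)/(-1350 + 5) + (5 - 5/2*51)) = √(-1192/(-1345) + (5 - 255/2)) = √(-1192*(-1/1345) - 245/2) = √(1192/1345 - 245/2) = √(-327141/2690) = 3*I*√97778810/2690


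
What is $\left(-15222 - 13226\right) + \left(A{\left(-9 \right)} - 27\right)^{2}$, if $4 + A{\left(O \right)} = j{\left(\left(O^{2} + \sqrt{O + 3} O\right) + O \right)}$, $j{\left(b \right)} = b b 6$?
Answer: $429991145 - 437897664 i \sqrt{6} \approx 4.2999 \cdot 10^{8} - 1.0726 \cdot 10^{9} i$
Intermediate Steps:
$j{\left(b \right)} = 6 b^{2}$ ($j{\left(b \right)} = b^{2} \cdot 6 = 6 b^{2}$)
$A{\left(O \right)} = -4 + 6 \left(O + O^{2} + O \sqrt{3 + O}\right)^{2}$ ($A{\left(O \right)} = -4 + 6 \left(\left(O^{2} + \sqrt{O + 3} O\right) + O\right)^{2} = -4 + 6 \left(\left(O^{2} + \sqrt{3 + O} O\right) + O\right)^{2} = -4 + 6 \left(\left(O^{2} + O \sqrt{3 + O}\right) + O\right)^{2} = -4 + 6 \left(O + O^{2} + O \sqrt{3 + O}\right)^{2}$)
$\left(-15222 - 13226\right) + \left(A{\left(-9 \right)} - 27\right)^{2} = \left(-15222 - 13226\right) + \left(\left(-4 + 6 \left(-9\right)^{2} \left(1 - 9 + \sqrt{3 - 9}\right)^{2}\right) - 27\right)^{2} = -28448 + \left(\left(-4 + 6 \cdot 81 \left(1 - 9 + \sqrt{-6}\right)^{2}\right) - 27\right)^{2} = -28448 + \left(\left(-4 + 6 \cdot 81 \left(1 - 9 + i \sqrt{6}\right)^{2}\right) - 27\right)^{2} = -28448 + \left(\left(-4 + 6 \cdot 81 \left(-8 + i \sqrt{6}\right)^{2}\right) - 27\right)^{2} = -28448 + \left(\left(-4 + 486 \left(-8 + i \sqrt{6}\right)^{2}\right) - 27\right)^{2} = -28448 + \left(-31 + 486 \left(-8 + i \sqrt{6}\right)^{2}\right)^{2}$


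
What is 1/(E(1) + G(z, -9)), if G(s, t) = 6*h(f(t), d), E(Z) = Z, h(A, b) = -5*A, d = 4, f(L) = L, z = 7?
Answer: 1/271 ≈ 0.0036900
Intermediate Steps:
G(s, t) = -30*t (G(s, t) = 6*(-5*t) = -30*t)
1/(E(1) + G(z, -9)) = 1/(1 - 30*(-9)) = 1/(1 + 270) = 1/271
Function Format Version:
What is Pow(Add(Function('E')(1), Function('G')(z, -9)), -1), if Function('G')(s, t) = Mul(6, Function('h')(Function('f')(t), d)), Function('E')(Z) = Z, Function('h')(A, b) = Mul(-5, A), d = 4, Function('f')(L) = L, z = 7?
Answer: Rational(1, 271) ≈ 0.0036900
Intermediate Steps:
Function('G')(s, t) = Mul(-30, t) (Function('G')(s, t) = Mul(6, Mul(-5, t)) = Mul(-30, t))
Pow(Add(Function('E')(1), Function('G')(z, -9)), -1) = Pow(Add(1, Mul(-30, -9)), -1) = Pow(Add(1, 270), -1) = Pow(271, -1) = Rational(1, 271)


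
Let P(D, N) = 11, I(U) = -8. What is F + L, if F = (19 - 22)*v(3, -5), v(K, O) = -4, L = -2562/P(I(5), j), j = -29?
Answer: -2430/11 ≈ -220.91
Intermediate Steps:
L = -2562/11 ≈ -232.91
F = 12 (F = (19 - 22)*(-4) = -3*(-4) = 12)
F + L = 12 - 2562/11 = -2430/11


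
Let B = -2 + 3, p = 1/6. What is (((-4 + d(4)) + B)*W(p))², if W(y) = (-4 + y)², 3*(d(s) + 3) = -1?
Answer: 101022601/11664 ≈ 8661.1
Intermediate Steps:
d(s) = -10/3 (d(s) = -3 + (⅓)*(-1) = -3 - ⅓ = -10/3)
p = ⅙ ≈ 0.16667
B = 1
(((-4 + d(4)) + B)*W(p))² = (((-4 - 10/3) + 1)*(-4 + ⅙)²)² = ((-22/3 + 1)*(-23/6)²)² = (-19/3*529/36)² = (-10051/108)² = 101022601/11664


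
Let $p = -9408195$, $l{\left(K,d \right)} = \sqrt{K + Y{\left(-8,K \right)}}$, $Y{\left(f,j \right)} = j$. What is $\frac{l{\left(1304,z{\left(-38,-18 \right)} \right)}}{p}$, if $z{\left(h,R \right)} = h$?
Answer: $- \frac{4 \sqrt{163}}{9408195} \approx -5.4281 \cdot 10^{-6}$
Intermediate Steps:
$l{\left(K,d \right)} = \sqrt{2} \sqrt{K}$ ($l{\left(K,d \right)} = \sqrt{K + K} = \sqrt{2 K} = \sqrt{2} \sqrt{K}$)
$\frac{l{\left(1304,z{\left(-38,-18 \right)} \right)}}{p} = \frac{\sqrt{2} \sqrt{1304}}{-9408195} = \sqrt{2} \cdot 2 \sqrt{326} \left(- \frac{1}{9408195}\right) = 4 \sqrt{163} \left(- \frac{1}{9408195}\right) = - \frac{4 \sqrt{163}}{9408195}$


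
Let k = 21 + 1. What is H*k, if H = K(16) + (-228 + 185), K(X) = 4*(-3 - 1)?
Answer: -1298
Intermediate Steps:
K(X) = -16 (K(X) = 4*(-4) = -16)
H = -59 (H = -16 + (-228 + 185) = -16 - 43 = -59)
k = 22
H*k = -59*22 = -1298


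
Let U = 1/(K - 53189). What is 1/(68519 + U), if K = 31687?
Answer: 21502/1473295537 ≈ 1.4594e-5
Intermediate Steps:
U = -1/21502 (U = 1/(31687 - 53189) = 1/(-21502) = -1/21502 ≈ -4.6507e-5)
1/(68519 + U) = 1/(68519 - 1/21502) = 1/(1473295537/21502) = 21502/1473295537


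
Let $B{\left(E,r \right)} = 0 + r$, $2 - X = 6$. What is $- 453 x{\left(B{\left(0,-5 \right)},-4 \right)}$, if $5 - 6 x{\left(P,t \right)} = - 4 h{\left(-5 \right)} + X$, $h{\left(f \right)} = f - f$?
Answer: $- \frac{1359}{2} \approx -679.5$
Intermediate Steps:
$X = -4$ ($X = 2 - 6 = -4$)
$h{\left(f \right)} = 0$
$B{\left(E,r \right)} = r$
$x{\left(P,t \right)} = \frac{3}{2}$ ($x{\left(P,t \right)} = \frac{5}{6} - \frac{\left(-4\right) 0 - 4}{6} = \frac{5}{6} - \frac{0 - 4}{6} = \frac{5}{6} - - \frac{2}{3} = \frac{5}{6} + \frac{2}{3} = \frac{3}{2}$)
$- 453 x{\left(B{\left(0,-5 \right)},-4 \right)} = \left(-453\right) \frac{3}{2} = - \frac{1359}{2}$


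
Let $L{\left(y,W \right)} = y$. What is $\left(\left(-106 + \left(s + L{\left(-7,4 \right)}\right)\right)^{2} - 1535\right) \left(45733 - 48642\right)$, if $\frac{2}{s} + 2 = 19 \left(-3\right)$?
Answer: $- \frac{113835645434}{3481} \approx -3.2702 \cdot 10^{7}$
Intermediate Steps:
$s = - \frac{2}{59}$ ($s = \frac{2}{-2 + 19 \left(-3\right)} = \frac{2}{-2 - 57} = \frac{2}{-59} = 2 \left(- \frac{1}{59}\right) = - \frac{2}{59} \approx -0.033898$)
$\left(\left(-106 + \left(s + L{\left(-7,4 \right)}\right)\right)^{2} - 1535\right) \left(45733 - 48642\right) = \left(\left(-106 - \frac{415}{59}\right)^{2} - 1535\right) \left(45733 - 48642\right) = \left(\left(-106 - \frac{415}{59}\right)^{2} - 1535\right) \left(-2909\right) = \left(\left(- \frac{6669}{59}\right)^{2} - 1535\right) \left(-2909\right) = \left(\frac{44475561}{3481} - 1535\right) \left(-2909\right) = \frac{39132226}{3481} \left(-2909\right) = - \frac{113835645434}{3481}$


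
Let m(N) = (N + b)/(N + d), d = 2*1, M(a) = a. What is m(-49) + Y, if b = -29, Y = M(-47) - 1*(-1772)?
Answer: 81153/47 ≈ 1726.7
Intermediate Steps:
d = 2
Y = 1725 (Y = -47 - 1*(-1772) = -47 + 1772 = 1725)
m(N) = (-29 + N)/(2 + N) (m(N) = (N - 29)/(N + 2) = (-29 + N)/(2 + N))
m(-49) + Y = (-29 - 49)/(2 - 49) + 1725 = -78/(-47) + 1725 = -1/47*(-78) + 1725 = 78/47 + 1725 = 81153/47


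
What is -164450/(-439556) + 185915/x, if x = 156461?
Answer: 4132694815/2645129666 ≈ 1.5624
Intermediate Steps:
-164450/(-439556) + 185915/x = -164450/(-439556) + 185915/156461 = -164450*(-1/439556) + 185915*(1/156461) = 6325/16906 + 185915/156461 = 4132694815/2645129666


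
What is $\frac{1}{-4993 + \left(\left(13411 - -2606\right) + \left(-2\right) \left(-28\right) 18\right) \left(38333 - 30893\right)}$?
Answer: $\frac{1}{126661007} \approx 7.8951 \cdot 10^{-9}$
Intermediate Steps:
$\frac{1}{-4993 + \left(\left(13411 - -2606\right) + \left(-2\right) \left(-28\right) 18\right) \left(38333 - 30893\right)} = \frac{1}{-4993 + \left(\left(13411 + 2606\right) + 56 \cdot 18\right) 7440} = \frac{1}{-4993 + \left(16017 + 1008\right) 7440} = \frac{1}{-4993 + 17025 \cdot 7440} = \frac{1}{-4993 + 126666000} = \frac{1}{126661007}$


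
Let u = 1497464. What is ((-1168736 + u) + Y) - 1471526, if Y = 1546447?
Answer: 403649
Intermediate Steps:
((-1168736 + u) + Y) - 1471526 = ((-1168736 + 1497464) + 1546447) - 1471526 = (328728 + 1546447) - 1471526 = 1875175 - 1471526 = 403649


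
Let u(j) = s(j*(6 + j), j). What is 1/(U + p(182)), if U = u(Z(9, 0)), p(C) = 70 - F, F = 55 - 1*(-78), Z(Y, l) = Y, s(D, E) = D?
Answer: 1/72 ≈ 0.013889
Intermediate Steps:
F = 133 (F = 55 + 78 = 133)
u(j) = j*(6 + j)
p(C) = -63 (p(C) = 70 - 1*133 = 70 - 133 = -63)
U = 135 (U = 9*(6 + 9) = 9*15 = 135)
1/(U + p(182)) = 1/(135 - 63) = 1/72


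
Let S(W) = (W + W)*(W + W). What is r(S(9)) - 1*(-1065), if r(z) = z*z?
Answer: 106041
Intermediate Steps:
S(W) = 4*W**2 (S(W) = (2*W)*(2*W) = 4*W**2)
r(z) = z**2
r(S(9)) - 1*(-1065) = (4*9**2)**2 - 1*(-1065) = (4*81)**2 + 1065 = 324**2 + 1065 = 104976 + 1065 = 106041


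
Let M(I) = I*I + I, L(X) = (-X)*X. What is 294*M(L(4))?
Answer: 70560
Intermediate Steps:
L(X) = -X²
M(I) = I + I² (M(I) = I² + I = I + I²)
294*M(L(4)) = 294*((-1*4²)*(1 - 1*4²)) = 294*((-1*16)*(1 - 1*16)) = 294*(-16*(1 - 16)) = 294*(-16*(-15)) = 294*240 = 70560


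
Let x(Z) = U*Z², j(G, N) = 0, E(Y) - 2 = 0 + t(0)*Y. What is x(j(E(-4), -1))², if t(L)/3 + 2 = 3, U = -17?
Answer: 0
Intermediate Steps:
t(L) = 3 (t(L) = -6 + 3*3 = -6 + 9 = 3)
E(Y) = 2 + 3*Y (E(Y) = 2 + (0 + 3*Y) = 2 + 3*Y)
x(Z) = -17*Z²
x(j(E(-4), -1))² = (-17*0²)² = (-17*0)² = 0² = 0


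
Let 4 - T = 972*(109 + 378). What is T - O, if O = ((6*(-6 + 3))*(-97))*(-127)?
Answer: -251618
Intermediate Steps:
T = -473360 (T = 4 - 972*(109 + 378) = 4 - 972*487 = 4 - 1*473364 = 4 - 473364 = -473360)
O = -221742 (O = ((6*(-3))*(-97))*(-127) = -18*(-97)*(-127) = 1746*(-127) = -221742)
T - O = -473360 - 1*(-221742) = -473360 + 221742 = -251618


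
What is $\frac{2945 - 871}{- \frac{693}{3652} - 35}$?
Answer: $- \frac{688568}{11683} \approx -58.938$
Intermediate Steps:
$\frac{2945 - 871}{- \frac{693}{3652} - 35} = \frac{2074}{\left(-693\right) \frac{1}{3652} - 35} = \frac{2074}{- \frac{63}{332} - 35} = \frac{2074}{- \frac{11683}{332}} = 2074 \left(- \frac{332}{11683}\right) = - \frac{688568}{11683}$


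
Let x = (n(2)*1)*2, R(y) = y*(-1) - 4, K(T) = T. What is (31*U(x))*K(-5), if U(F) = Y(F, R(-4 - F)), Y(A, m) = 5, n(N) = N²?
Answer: -775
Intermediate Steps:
R(y) = -4 - y (R(y) = -y - 4 = -4 - y)
x = 8 (x = (2²*1)*2 = (4*1)*2 = 4*2 = 8)
U(F) = 5
(31*U(x))*K(-5) = (31*5)*(-5) = 155*(-5) = -775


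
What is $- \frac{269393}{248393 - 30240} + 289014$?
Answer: $\frac{63049001749}{218153} \approx 2.8901 \cdot 10^{5}$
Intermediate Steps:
$- \frac{269393}{248393 - 30240} + 289014 = - \frac{269393}{218153} + 289014 = \frac{63049001749}{218153}$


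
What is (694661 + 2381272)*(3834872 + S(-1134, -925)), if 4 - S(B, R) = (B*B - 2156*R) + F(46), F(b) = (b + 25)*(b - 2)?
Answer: 1696364745768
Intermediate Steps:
F(b) = (-2 + b)*(25 + b) (F(b) = (25 + b)*(-2 + b) = (-2 + b)*(25 + b))
S(B, R) = -3120 - B**2 + 2156*R (S(B, R) = 4 - ((B*B - 2156*R) + (-50 + 46**2 + 23*46)) = 4 - ((B**2 - 2156*R) + (-50 + 2116 + 1058)) = 4 - ((B**2 - 2156*R) + 3124) = 4 - (3124 + B**2 - 2156*R) = 4 + (-3124 - B**2 + 2156*R) = -3120 - B**2 + 2156*R)
(694661 + 2381272)*(3834872 + S(-1134, -925)) = (694661 + 2381272)*(3834872 + (-3120 - 1*(-1134)**2 + 2156*(-925))) = 3075933*(3834872 + (-3120 - 1*1285956 - 1994300)) = 3075933*(3834872 + (-3120 - 1285956 - 1994300)) = 3075933*(3834872 - 3283376) = 3075933*551496 = 1696364745768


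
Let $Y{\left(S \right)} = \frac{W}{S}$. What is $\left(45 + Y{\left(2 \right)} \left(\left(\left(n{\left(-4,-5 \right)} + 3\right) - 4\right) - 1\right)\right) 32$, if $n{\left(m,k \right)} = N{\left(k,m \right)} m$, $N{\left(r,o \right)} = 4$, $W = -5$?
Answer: $2880$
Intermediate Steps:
$n{\left(m,k \right)} = 4 m$
$Y{\left(S \right)} = - \frac{5}{S}$
$\left(45 + Y{\left(2 \right)} \left(\left(\left(n{\left(-4,-5 \right)} + 3\right) - 4\right) - 1\right)\right) 32 = \left(45 + - \frac{5}{2} \left(\left(\left(4 \left(-4\right) + 3\right) - 4\right) - 1\right)\right) 32 = \left(45 + \left(-5\right) \frac{1}{2} \left(\left(\left(-16 + 3\right) - 4\right) - 1\right)\right) 32 = \left(45 - \frac{5 \left(\left(-13 - 4\right) - 1\right)}{2}\right) 32 = \left(45 - \frac{5 \left(-17 - 1\right)}{2}\right) 32 = \left(45 - -45\right) 32 = \left(45 + 45\right) 32 = 90 \cdot 32 = 2880$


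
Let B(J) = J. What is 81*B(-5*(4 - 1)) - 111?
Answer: -1326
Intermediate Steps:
81*B(-5*(4 - 1)) - 111 = 81*(-5*(4 - 1)) - 111 = 81*(-5*3) - 111 = 81*(-15) - 111 = -1215 - 111 = -1326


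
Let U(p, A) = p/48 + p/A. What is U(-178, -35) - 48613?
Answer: -40833763/840 ≈ -48612.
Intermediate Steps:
U(p, A) = p/48 + p/A (U(p, A) = p*(1/48) + p/A = p/48 + p/A)
U(-178, -35) - 48613 = ((1/48)*(-178) - 178/(-35)) - 48613 = (-89/24 - 178*(-1/35)) - 48613 = (-89/24 + 178/35) - 48613 = 1157/840 - 48613 = -40833763/840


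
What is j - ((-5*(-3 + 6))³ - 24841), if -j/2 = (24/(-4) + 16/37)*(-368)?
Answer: 892376/37 ≈ 24118.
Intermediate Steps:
j = -151616/37 (j = -2*(24/(-4) + 16/37)*(-368) = -2*(24*(-¼) + 16*(1/37))*(-368) = -2*(-6 + 16/37)*(-368) = -(-412)*(-368)/37 = -2*75808/37 = -151616/37 ≈ -4097.7)
j - ((-5*(-3 + 6))³ - 24841) = -151616/37 - ((-5*(-3 + 6))³ - 24841) = -151616/37 - ((-5*3)³ - 24841) = -151616/37 - ((-15)³ - 24841) = -151616/37 - (-3375 - 24841) = -151616/37 - 1*(-28216) = -151616/37 + 28216 = 892376/37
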